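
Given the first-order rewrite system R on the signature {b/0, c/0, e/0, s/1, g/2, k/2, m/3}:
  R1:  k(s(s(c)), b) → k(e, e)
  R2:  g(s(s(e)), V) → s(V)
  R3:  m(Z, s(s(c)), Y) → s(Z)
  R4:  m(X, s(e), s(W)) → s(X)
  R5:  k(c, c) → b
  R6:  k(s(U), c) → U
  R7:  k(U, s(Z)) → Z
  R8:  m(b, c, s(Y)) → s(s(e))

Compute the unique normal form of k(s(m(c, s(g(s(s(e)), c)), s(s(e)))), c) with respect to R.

s(c)

1. k(s(m(c, s(g(s(s(e)), c)), s(s(e)))), c)  →  m(c, s(g(s(s(e)), c)), s(s(e)))   [R6 at ε]
2. m(c, s(g(s(s(e)), c)), s(s(e)))  →  m(c, s(s(c)), s(s(e)))   [R2 at 2.1]
3. m(c, s(s(c)), s(s(e)))  →  s(c)   [R3 at ε]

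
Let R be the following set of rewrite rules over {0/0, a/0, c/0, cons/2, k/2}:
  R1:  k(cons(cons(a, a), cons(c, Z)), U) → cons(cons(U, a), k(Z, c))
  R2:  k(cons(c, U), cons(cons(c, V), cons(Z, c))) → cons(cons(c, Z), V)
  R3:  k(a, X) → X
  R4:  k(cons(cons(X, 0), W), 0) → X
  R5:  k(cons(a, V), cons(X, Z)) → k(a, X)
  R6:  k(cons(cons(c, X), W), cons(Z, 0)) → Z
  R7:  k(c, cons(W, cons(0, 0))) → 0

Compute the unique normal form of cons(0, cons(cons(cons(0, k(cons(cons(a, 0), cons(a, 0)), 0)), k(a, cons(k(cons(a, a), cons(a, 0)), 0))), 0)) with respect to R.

1. cons(0, cons(cons(cons(0, k(cons(cons(a, 0), cons(a, 0)), 0)), k(a, cons(k(cons(a, a), cons(a, 0)), 0))), 0))  →  cons(0, cons(cons(cons(0, a), k(a, cons(k(cons(a, a), cons(a, 0)), 0))), 0))   [R4 at 2.1.1.2]
2. cons(0, cons(cons(cons(0, a), k(a, cons(k(cons(a, a), cons(a, 0)), 0))), 0))  →  cons(0, cons(cons(cons(0, a), cons(k(cons(a, a), cons(a, 0)), 0)), 0))   [R3 at 2.1.2]
3. cons(0, cons(cons(cons(0, a), cons(k(cons(a, a), cons(a, 0)), 0)), 0))  →  cons(0, cons(cons(cons(0, a), cons(k(a, a), 0)), 0))   [R5 at 2.1.2.1]
4. cons(0, cons(cons(cons(0, a), cons(k(a, a), 0)), 0))  →  cons(0, cons(cons(cons(0, a), cons(a, 0)), 0))   [R3 at 2.1.2.1]

cons(0, cons(cons(cons(0, a), cons(a, 0)), 0))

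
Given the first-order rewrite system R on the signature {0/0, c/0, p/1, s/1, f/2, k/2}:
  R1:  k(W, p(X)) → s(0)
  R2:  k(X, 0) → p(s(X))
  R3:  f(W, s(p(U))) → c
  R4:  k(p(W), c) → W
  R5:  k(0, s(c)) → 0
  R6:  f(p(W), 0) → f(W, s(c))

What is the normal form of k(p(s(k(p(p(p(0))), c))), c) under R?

s(p(p(0)))

1. k(p(s(k(p(p(p(0))), c))), c)  →  s(k(p(p(p(0))), c))   [R4 at ε]
2. s(k(p(p(p(0))), c))  →  s(p(p(0)))   [R4 at 1]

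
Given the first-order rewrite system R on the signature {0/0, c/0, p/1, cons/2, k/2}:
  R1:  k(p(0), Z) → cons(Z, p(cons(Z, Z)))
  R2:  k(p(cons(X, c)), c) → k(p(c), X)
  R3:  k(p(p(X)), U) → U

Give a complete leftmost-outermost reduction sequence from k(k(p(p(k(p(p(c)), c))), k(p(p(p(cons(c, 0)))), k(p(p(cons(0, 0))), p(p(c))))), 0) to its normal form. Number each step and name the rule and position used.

0

1. k(k(p(p(k(p(p(c)), c))), k(p(p(p(cons(c, 0)))), k(p(p(cons(0, 0))), p(p(c))))), 0)  →  k(k(p(p(p(cons(c, 0)))), k(p(p(cons(0, 0))), p(p(c)))), 0)   [R3 at 1]
2. k(k(p(p(p(cons(c, 0)))), k(p(p(cons(0, 0))), p(p(c)))), 0)  →  k(k(p(p(cons(0, 0))), p(p(c))), 0)   [R3 at 1]
3. k(k(p(p(cons(0, 0))), p(p(c))), 0)  →  k(p(p(c)), 0)   [R3 at 1]
4. k(p(p(c)), 0)  →  0   [R3 at ε]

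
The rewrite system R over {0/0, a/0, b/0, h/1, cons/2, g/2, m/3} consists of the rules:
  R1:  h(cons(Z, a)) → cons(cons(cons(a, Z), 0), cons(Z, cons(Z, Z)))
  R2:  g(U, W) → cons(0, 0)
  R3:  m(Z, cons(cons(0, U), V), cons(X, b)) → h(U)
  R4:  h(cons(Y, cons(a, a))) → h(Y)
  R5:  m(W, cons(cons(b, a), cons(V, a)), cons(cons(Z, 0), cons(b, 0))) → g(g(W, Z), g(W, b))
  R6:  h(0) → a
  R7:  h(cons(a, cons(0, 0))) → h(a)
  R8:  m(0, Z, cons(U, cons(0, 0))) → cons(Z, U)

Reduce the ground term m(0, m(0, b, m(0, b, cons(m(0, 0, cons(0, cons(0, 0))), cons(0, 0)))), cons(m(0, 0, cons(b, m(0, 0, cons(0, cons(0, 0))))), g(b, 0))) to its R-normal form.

cons(cons(b, b), cons(0, b))

1. m(0, m(0, b, m(0, b, cons(m(0, 0, cons(0, cons(0, 0))), cons(0, 0)))), cons(m(0, 0, cons(b, m(0, 0, cons(0, cons(0, 0))))), g(b, 0)))  →  m(0, m(0, b, cons(b, m(0, 0, cons(0, cons(0, 0))))), cons(m(0, 0, cons(b, m(0, 0, cons(0, cons(0, 0))))), g(b, 0)))   [R8 at 2.3]
2. m(0, m(0, b, cons(b, m(0, 0, cons(0, cons(0, 0))))), cons(m(0, 0, cons(b, m(0, 0, cons(0, cons(0, 0))))), g(b, 0)))  →  m(0, m(0, b, cons(b, cons(0, 0))), cons(m(0, 0, cons(b, m(0, 0, cons(0, cons(0, 0))))), g(b, 0)))   [R8 at 2.3.2]
3. m(0, m(0, b, cons(b, cons(0, 0))), cons(m(0, 0, cons(b, m(0, 0, cons(0, cons(0, 0))))), g(b, 0)))  →  m(0, cons(b, b), cons(m(0, 0, cons(b, m(0, 0, cons(0, cons(0, 0))))), g(b, 0)))   [R8 at 2]
4. m(0, cons(b, b), cons(m(0, 0, cons(b, m(0, 0, cons(0, cons(0, 0))))), g(b, 0)))  →  m(0, cons(b, b), cons(m(0, 0, cons(b, cons(0, 0))), g(b, 0)))   [R8 at 3.1.3.2]
5. m(0, cons(b, b), cons(m(0, 0, cons(b, cons(0, 0))), g(b, 0)))  →  m(0, cons(b, b), cons(cons(0, b), g(b, 0)))   [R8 at 3.1]
6. m(0, cons(b, b), cons(cons(0, b), g(b, 0)))  →  m(0, cons(b, b), cons(cons(0, b), cons(0, 0)))   [R2 at 3.2]
7. m(0, cons(b, b), cons(cons(0, b), cons(0, 0)))  →  cons(cons(b, b), cons(0, b))   [R8 at ε]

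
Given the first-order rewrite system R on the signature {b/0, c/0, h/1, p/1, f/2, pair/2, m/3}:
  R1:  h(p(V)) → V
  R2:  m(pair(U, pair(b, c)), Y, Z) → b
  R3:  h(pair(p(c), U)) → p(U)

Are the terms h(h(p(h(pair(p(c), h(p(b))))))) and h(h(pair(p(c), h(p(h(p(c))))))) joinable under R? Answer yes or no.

no — NF(t₁) = b, NF(t₂) = c

Reduce t₁ = h(h(p(h(pair(p(c), h(p(b))))))):
1. h(h(p(h(pair(p(c), h(p(b)))))))  →  h(h(pair(p(c), h(p(b)))))   [R1 at 1]
2. h(h(pair(p(c), h(p(b)))))  →  h(p(h(p(b))))   [R3 at 1]
3. h(p(h(p(b))))  →  h(p(b))   [R1 at ε]
4. h(p(b))  →  b   [R1 at ε]

Reduce t₂ = h(h(pair(p(c), h(p(h(p(c))))))):
1. h(h(pair(p(c), h(p(h(p(c)))))))  →  h(p(h(p(h(p(c))))))   [R3 at 1]
2. h(p(h(p(h(p(c))))))  →  h(p(h(p(c))))   [R1 at ε]
3. h(p(h(p(c))))  →  h(p(c))   [R1 at ε]
4. h(p(c))  →  c   [R1 at ε]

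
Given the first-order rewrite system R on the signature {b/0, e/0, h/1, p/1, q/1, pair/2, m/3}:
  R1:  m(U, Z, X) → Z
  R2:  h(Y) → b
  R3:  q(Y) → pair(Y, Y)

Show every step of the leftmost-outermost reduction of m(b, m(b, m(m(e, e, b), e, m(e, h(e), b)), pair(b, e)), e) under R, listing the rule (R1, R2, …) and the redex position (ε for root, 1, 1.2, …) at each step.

1. m(b, m(b, m(m(e, e, b), e, m(e, h(e), b)), pair(b, e)), e)  →  m(b, m(m(e, e, b), e, m(e, h(e), b)), pair(b, e))   [R1 at ε]
2. m(b, m(m(e, e, b), e, m(e, h(e), b)), pair(b, e))  →  m(m(e, e, b), e, m(e, h(e), b))   [R1 at ε]
3. m(m(e, e, b), e, m(e, h(e), b))  →  e   [R1 at ε]

e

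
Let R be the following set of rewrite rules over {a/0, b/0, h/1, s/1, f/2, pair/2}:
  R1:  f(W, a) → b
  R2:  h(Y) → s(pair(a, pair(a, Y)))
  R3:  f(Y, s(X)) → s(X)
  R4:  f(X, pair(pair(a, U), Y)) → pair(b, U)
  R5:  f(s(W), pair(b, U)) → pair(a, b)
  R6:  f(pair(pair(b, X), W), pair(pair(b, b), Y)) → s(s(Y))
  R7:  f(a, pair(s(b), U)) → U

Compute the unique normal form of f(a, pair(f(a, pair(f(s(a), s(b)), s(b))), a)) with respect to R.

1. f(a, pair(f(a, pair(f(s(a), s(b)), s(b))), a))  →  f(a, pair(f(a, pair(s(b), s(b))), a))   [R3 at 2.1.2.1]
2. f(a, pair(f(a, pair(s(b), s(b))), a))  →  f(a, pair(s(b), a))   [R7 at 2.1]
3. f(a, pair(s(b), a))  →  a   [R7 at ε]

a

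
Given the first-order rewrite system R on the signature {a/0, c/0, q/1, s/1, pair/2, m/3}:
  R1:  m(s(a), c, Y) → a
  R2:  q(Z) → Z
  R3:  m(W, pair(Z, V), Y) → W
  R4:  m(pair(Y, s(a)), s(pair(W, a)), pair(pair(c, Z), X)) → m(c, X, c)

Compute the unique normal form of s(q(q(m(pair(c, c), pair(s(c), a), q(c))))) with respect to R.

s(pair(c, c))

1. s(q(q(m(pair(c, c), pair(s(c), a), q(c)))))  →  s(q(m(pair(c, c), pair(s(c), a), q(c))))   [R2 at 1]
2. s(q(m(pair(c, c), pair(s(c), a), q(c))))  →  s(m(pair(c, c), pair(s(c), a), q(c)))   [R2 at 1]
3. s(m(pair(c, c), pair(s(c), a), q(c)))  →  s(pair(c, c))   [R3 at 1]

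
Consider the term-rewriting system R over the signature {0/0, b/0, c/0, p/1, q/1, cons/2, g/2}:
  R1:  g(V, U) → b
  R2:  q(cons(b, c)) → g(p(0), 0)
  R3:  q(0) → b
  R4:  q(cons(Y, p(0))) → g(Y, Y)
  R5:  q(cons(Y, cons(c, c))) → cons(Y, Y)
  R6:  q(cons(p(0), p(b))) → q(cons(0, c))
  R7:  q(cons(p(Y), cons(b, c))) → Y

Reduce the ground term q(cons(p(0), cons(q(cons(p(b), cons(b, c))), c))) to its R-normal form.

0

1. q(cons(p(0), cons(q(cons(p(b), cons(b, c))), c)))  →  q(cons(p(0), cons(b, c)))   [R7 at 1.2.1]
2. q(cons(p(0), cons(b, c)))  →  0   [R7 at ε]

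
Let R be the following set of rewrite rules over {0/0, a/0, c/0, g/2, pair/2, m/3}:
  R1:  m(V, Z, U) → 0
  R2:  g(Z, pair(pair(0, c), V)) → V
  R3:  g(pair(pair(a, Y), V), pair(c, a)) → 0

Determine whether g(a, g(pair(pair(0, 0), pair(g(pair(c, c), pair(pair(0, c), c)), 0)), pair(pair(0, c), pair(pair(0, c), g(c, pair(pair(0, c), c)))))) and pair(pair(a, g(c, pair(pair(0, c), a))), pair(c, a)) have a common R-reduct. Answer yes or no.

no — NF(t₁) = c, NF(t₂) = pair(pair(a, a), pair(c, a))

Reduce t₁ = g(a, g(pair(pair(0, 0), pair(g(pair(c, c), pair(pair(0, c), c)), 0)), pair(pair(0, c), pair(pair(0, c), g(c, pair(pair(0, c), c)))))):
1. g(a, g(pair(pair(0, 0), pair(g(pair(c, c), pair(pair(0, c), c)), 0)), pair(pair(0, c), pair(pair(0, c), g(c, pair(pair(0, c), c))))))  →  g(a, pair(pair(0, c), g(c, pair(pair(0, c), c))))   [R2 at 2]
2. g(a, pair(pair(0, c), g(c, pair(pair(0, c), c))))  →  g(c, pair(pair(0, c), c))   [R2 at ε]
3. g(c, pair(pair(0, c), c))  →  c   [R2 at ε]

Reduce t₂ = pair(pair(a, g(c, pair(pair(0, c), a))), pair(c, a)):
1. pair(pair(a, g(c, pair(pair(0, c), a))), pair(c, a))  →  pair(pair(a, a), pair(c, a))   [R2 at 1.2]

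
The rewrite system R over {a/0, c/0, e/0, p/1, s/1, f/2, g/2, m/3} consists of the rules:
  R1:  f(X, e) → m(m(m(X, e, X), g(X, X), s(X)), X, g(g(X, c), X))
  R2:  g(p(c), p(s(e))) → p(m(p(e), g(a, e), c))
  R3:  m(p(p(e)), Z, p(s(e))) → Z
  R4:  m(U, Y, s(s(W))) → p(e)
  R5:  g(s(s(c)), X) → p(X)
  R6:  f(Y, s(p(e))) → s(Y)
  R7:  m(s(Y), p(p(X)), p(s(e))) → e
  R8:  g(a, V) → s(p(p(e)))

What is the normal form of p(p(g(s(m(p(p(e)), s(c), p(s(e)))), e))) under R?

1. p(p(g(s(m(p(p(e)), s(c), p(s(e)))), e)))  →  p(p(g(s(s(c)), e)))   [R3 at 1.1.1.1]
2. p(p(g(s(s(c)), e)))  →  p(p(p(e)))   [R5 at 1.1]

p(p(p(e)))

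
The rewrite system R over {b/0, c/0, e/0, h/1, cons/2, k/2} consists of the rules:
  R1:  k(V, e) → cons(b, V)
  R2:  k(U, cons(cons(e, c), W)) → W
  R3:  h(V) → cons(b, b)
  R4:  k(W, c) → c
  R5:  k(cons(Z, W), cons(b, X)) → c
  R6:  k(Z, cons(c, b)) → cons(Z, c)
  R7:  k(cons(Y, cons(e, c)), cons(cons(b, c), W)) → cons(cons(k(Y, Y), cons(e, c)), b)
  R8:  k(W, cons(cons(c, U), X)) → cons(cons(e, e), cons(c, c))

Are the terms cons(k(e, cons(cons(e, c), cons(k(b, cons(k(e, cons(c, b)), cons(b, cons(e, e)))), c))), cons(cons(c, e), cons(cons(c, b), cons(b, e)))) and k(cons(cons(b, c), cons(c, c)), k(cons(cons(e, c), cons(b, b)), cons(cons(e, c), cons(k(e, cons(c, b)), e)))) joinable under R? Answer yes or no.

Reduce t₁ = cons(k(e, cons(cons(e, c), cons(k(b, cons(k(e, cons(c, b)), cons(b, cons(e, e)))), c))), cons(cons(c, e), cons(cons(c, b), cons(b, e)))):
1. cons(k(e, cons(cons(e, c), cons(k(b, cons(k(e, cons(c, b)), cons(b, cons(e, e)))), c))), cons(cons(c, e), cons(cons(c, b), cons(b, e))))  →  cons(cons(k(b, cons(k(e, cons(c, b)), cons(b, cons(e, e)))), c), cons(cons(c, e), cons(cons(c, b), cons(b, e))))   [R2 at 1]
2. cons(cons(k(b, cons(k(e, cons(c, b)), cons(b, cons(e, e)))), c), cons(cons(c, e), cons(cons(c, b), cons(b, e))))  →  cons(cons(k(b, cons(cons(e, c), cons(b, cons(e, e)))), c), cons(cons(c, e), cons(cons(c, b), cons(b, e))))   [R6 at 1.1.2.1]
3. cons(cons(k(b, cons(cons(e, c), cons(b, cons(e, e)))), c), cons(cons(c, e), cons(cons(c, b), cons(b, e))))  →  cons(cons(cons(b, cons(e, e)), c), cons(cons(c, e), cons(cons(c, b), cons(b, e))))   [R2 at 1.1]

Reduce t₂ = k(cons(cons(b, c), cons(c, c)), k(cons(cons(e, c), cons(b, b)), cons(cons(e, c), cons(k(e, cons(c, b)), e)))):
1. k(cons(cons(b, c), cons(c, c)), k(cons(cons(e, c), cons(b, b)), cons(cons(e, c), cons(k(e, cons(c, b)), e))))  →  k(cons(cons(b, c), cons(c, c)), cons(k(e, cons(c, b)), e))   [R2 at 2]
2. k(cons(cons(b, c), cons(c, c)), cons(k(e, cons(c, b)), e))  →  k(cons(cons(b, c), cons(c, c)), cons(cons(e, c), e))   [R6 at 2.1]
3. k(cons(cons(b, c), cons(c, c)), cons(cons(e, c), e))  →  e   [R2 at ε]

no — NF(t₁) = cons(cons(cons(b, cons(e, e)), c), cons(cons(c, e), cons(cons(c, b), cons(b, e)))), NF(t₂) = e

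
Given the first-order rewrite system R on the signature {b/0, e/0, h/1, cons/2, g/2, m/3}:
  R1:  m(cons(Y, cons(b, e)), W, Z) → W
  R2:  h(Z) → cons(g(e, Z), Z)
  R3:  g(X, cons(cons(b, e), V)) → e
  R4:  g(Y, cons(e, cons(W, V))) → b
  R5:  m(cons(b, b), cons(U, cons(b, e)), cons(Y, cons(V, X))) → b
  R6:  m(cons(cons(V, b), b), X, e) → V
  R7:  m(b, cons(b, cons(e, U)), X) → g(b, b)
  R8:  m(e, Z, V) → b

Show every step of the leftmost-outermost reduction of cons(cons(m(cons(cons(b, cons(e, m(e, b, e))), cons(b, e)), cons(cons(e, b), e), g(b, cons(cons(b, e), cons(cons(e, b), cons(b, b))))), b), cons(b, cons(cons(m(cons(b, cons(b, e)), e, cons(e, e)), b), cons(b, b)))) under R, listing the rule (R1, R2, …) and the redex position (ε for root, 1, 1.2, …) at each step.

cons(cons(cons(cons(e, b), e), b), cons(b, cons(cons(e, b), cons(b, b))))

1. cons(cons(m(cons(cons(b, cons(e, m(e, b, e))), cons(b, e)), cons(cons(e, b), e), g(b, cons(cons(b, e), cons(cons(e, b), cons(b, b))))), b), cons(b, cons(cons(m(cons(b, cons(b, e)), e, cons(e, e)), b), cons(b, b))))  →  cons(cons(cons(cons(e, b), e), b), cons(b, cons(cons(m(cons(b, cons(b, e)), e, cons(e, e)), b), cons(b, b))))   [R1 at 1.1]
2. cons(cons(cons(cons(e, b), e), b), cons(b, cons(cons(m(cons(b, cons(b, e)), e, cons(e, e)), b), cons(b, b))))  →  cons(cons(cons(cons(e, b), e), b), cons(b, cons(cons(e, b), cons(b, b))))   [R1 at 2.2.1.1]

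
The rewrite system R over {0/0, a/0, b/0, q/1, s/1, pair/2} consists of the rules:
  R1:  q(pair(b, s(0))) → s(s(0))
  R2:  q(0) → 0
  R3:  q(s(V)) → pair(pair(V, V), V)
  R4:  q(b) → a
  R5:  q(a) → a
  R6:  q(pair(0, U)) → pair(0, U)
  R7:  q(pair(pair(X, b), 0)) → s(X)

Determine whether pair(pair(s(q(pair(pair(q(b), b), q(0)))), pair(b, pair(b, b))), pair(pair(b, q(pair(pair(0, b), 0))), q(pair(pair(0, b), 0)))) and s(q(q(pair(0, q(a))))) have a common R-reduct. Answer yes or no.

Reduce t₁ = pair(pair(s(q(pair(pair(q(b), b), q(0)))), pair(b, pair(b, b))), pair(pair(b, q(pair(pair(0, b), 0))), q(pair(pair(0, b), 0)))):
1. pair(pair(s(q(pair(pair(q(b), b), q(0)))), pair(b, pair(b, b))), pair(pair(b, q(pair(pair(0, b), 0))), q(pair(pair(0, b), 0))))  →  pair(pair(s(q(pair(pair(a, b), q(0)))), pair(b, pair(b, b))), pair(pair(b, q(pair(pair(0, b), 0))), q(pair(pair(0, b), 0))))   [R4 at 1.1.1.1.1.1]
2. pair(pair(s(q(pair(pair(a, b), q(0)))), pair(b, pair(b, b))), pair(pair(b, q(pair(pair(0, b), 0))), q(pair(pair(0, b), 0))))  →  pair(pair(s(q(pair(pair(a, b), 0))), pair(b, pair(b, b))), pair(pair(b, q(pair(pair(0, b), 0))), q(pair(pair(0, b), 0))))   [R2 at 1.1.1.1.2]
3. pair(pair(s(q(pair(pair(a, b), 0))), pair(b, pair(b, b))), pair(pair(b, q(pair(pair(0, b), 0))), q(pair(pair(0, b), 0))))  →  pair(pair(s(s(a)), pair(b, pair(b, b))), pair(pair(b, q(pair(pair(0, b), 0))), q(pair(pair(0, b), 0))))   [R7 at 1.1.1]
4. pair(pair(s(s(a)), pair(b, pair(b, b))), pair(pair(b, q(pair(pair(0, b), 0))), q(pair(pair(0, b), 0))))  →  pair(pair(s(s(a)), pair(b, pair(b, b))), pair(pair(b, s(0)), q(pair(pair(0, b), 0))))   [R7 at 2.1.2]
5. pair(pair(s(s(a)), pair(b, pair(b, b))), pair(pair(b, s(0)), q(pair(pair(0, b), 0))))  →  pair(pair(s(s(a)), pair(b, pair(b, b))), pair(pair(b, s(0)), s(0)))   [R7 at 2.2]

Reduce t₂ = s(q(q(pair(0, q(a))))):
1. s(q(q(pair(0, q(a)))))  →  s(q(pair(0, q(a))))   [R6 at 1.1]
2. s(q(pair(0, q(a))))  →  s(pair(0, q(a)))   [R6 at 1]
3. s(pair(0, q(a)))  →  s(pair(0, a))   [R5 at 1.2]

no — NF(t₁) = pair(pair(s(s(a)), pair(b, pair(b, b))), pair(pair(b, s(0)), s(0))), NF(t₂) = s(pair(0, a))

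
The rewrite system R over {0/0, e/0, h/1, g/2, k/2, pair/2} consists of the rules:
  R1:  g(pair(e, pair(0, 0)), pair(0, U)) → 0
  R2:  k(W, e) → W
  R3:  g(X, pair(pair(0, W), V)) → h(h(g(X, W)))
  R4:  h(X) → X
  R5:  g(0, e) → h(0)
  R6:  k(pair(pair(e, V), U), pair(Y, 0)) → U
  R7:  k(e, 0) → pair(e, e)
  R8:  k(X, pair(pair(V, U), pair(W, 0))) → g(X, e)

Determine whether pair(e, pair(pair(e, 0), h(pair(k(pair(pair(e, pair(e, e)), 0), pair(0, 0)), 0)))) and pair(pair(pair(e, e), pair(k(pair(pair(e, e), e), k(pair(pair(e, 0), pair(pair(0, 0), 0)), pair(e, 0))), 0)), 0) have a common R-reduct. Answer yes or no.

no — NF(t₁) = pair(e, pair(pair(e, 0), pair(0, 0))), NF(t₂) = pair(pair(pair(e, e), pair(e, 0)), 0)

Reduce t₁ = pair(e, pair(pair(e, 0), h(pair(k(pair(pair(e, pair(e, e)), 0), pair(0, 0)), 0)))):
1. pair(e, pair(pair(e, 0), h(pair(k(pair(pair(e, pair(e, e)), 0), pair(0, 0)), 0))))  →  pair(e, pair(pair(e, 0), pair(k(pair(pair(e, pair(e, e)), 0), pair(0, 0)), 0)))   [R4 at 2.2]
2. pair(e, pair(pair(e, 0), pair(k(pair(pair(e, pair(e, e)), 0), pair(0, 0)), 0)))  →  pair(e, pair(pair(e, 0), pair(0, 0)))   [R6 at 2.2.1]

Reduce t₂ = pair(pair(pair(e, e), pair(k(pair(pair(e, e), e), k(pair(pair(e, 0), pair(pair(0, 0), 0)), pair(e, 0))), 0)), 0):
1. pair(pair(pair(e, e), pair(k(pair(pair(e, e), e), k(pair(pair(e, 0), pair(pair(0, 0), 0)), pair(e, 0))), 0)), 0)  →  pair(pair(pair(e, e), pair(k(pair(pair(e, e), e), pair(pair(0, 0), 0)), 0)), 0)   [R6 at 1.2.1.2]
2. pair(pair(pair(e, e), pair(k(pair(pair(e, e), e), pair(pair(0, 0), 0)), 0)), 0)  →  pair(pair(pair(e, e), pair(e, 0)), 0)   [R6 at 1.2.1]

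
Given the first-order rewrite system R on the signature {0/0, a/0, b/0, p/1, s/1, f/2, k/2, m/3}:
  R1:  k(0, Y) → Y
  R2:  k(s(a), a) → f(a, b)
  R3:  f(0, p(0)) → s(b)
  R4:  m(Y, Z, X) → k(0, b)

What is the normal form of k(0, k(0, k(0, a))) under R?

a

1. k(0, k(0, k(0, a)))  →  k(0, k(0, a))   [R1 at ε]
2. k(0, k(0, a))  →  k(0, a)   [R1 at ε]
3. k(0, a)  →  a   [R1 at ε]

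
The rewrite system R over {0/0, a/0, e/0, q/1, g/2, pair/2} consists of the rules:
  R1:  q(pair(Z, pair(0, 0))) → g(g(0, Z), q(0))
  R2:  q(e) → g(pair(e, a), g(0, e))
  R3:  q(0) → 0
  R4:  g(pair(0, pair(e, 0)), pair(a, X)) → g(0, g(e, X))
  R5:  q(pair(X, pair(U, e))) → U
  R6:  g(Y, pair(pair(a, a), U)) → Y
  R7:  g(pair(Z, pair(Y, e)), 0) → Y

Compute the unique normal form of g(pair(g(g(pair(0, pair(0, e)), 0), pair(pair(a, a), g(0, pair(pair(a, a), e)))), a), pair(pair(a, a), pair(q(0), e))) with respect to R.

pair(0, a)

1. g(pair(g(g(pair(0, pair(0, e)), 0), pair(pair(a, a), g(0, pair(pair(a, a), e)))), a), pair(pair(a, a), pair(q(0), e)))  →  pair(g(g(pair(0, pair(0, e)), 0), pair(pair(a, a), g(0, pair(pair(a, a), e)))), a)   [R6 at ε]
2. pair(g(g(pair(0, pair(0, e)), 0), pair(pair(a, a), g(0, pair(pair(a, a), e)))), a)  →  pair(g(pair(0, pair(0, e)), 0), a)   [R6 at 1]
3. pair(g(pair(0, pair(0, e)), 0), a)  →  pair(0, a)   [R7 at 1]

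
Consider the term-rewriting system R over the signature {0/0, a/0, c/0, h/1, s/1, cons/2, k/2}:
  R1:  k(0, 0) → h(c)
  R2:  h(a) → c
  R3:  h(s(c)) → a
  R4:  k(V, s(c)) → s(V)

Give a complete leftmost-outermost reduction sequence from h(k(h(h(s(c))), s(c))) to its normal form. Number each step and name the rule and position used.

a

1. h(k(h(h(s(c))), s(c)))  →  h(s(h(h(s(c)))))   [R4 at 1]
2. h(s(h(h(s(c)))))  →  h(s(h(a)))   [R3 at 1.1.1]
3. h(s(h(a)))  →  h(s(c))   [R2 at 1.1]
4. h(s(c))  →  a   [R3 at ε]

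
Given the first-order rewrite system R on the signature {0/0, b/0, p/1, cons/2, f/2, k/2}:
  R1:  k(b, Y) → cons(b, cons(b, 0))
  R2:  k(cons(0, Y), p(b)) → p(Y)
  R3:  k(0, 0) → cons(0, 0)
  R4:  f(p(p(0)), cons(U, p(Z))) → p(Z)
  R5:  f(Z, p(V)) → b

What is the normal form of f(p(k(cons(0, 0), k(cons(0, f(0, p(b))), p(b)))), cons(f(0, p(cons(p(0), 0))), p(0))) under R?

p(0)

1. f(p(k(cons(0, 0), k(cons(0, f(0, p(b))), p(b)))), cons(f(0, p(cons(p(0), 0))), p(0)))  →  f(p(k(cons(0, 0), p(f(0, p(b))))), cons(f(0, p(cons(p(0), 0))), p(0)))   [R2 at 1.1.2]
2. f(p(k(cons(0, 0), p(f(0, p(b))))), cons(f(0, p(cons(p(0), 0))), p(0)))  →  f(p(k(cons(0, 0), p(b))), cons(f(0, p(cons(p(0), 0))), p(0)))   [R5 at 1.1.2.1]
3. f(p(k(cons(0, 0), p(b))), cons(f(0, p(cons(p(0), 0))), p(0)))  →  f(p(p(0)), cons(f(0, p(cons(p(0), 0))), p(0)))   [R2 at 1.1]
4. f(p(p(0)), cons(f(0, p(cons(p(0), 0))), p(0)))  →  p(0)   [R4 at ε]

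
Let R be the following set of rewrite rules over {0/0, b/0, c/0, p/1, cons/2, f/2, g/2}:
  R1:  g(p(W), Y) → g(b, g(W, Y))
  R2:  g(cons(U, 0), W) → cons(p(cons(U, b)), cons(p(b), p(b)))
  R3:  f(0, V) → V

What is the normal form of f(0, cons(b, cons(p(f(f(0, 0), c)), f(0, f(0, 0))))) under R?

cons(b, cons(p(c), 0))

1. f(0, cons(b, cons(p(f(f(0, 0), c)), f(0, f(0, 0)))))  →  cons(b, cons(p(f(f(0, 0), c)), f(0, f(0, 0))))   [R3 at ε]
2. cons(b, cons(p(f(f(0, 0), c)), f(0, f(0, 0))))  →  cons(b, cons(p(f(0, c)), f(0, f(0, 0))))   [R3 at 2.1.1.1]
3. cons(b, cons(p(f(0, c)), f(0, f(0, 0))))  →  cons(b, cons(p(c), f(0, f(0, 0))))   [R3 at 2.1.1]
4. cons(b, cons(p(c), f(0, f(0, 0))))  →  cons(b, cons(p(c), f(0, 0)))   [R3 at 2.2]
5. cons(b, cons(p(c), f(0, 0)))  →  cons(b, cons(p(c), 0))   [R3 at 2.2]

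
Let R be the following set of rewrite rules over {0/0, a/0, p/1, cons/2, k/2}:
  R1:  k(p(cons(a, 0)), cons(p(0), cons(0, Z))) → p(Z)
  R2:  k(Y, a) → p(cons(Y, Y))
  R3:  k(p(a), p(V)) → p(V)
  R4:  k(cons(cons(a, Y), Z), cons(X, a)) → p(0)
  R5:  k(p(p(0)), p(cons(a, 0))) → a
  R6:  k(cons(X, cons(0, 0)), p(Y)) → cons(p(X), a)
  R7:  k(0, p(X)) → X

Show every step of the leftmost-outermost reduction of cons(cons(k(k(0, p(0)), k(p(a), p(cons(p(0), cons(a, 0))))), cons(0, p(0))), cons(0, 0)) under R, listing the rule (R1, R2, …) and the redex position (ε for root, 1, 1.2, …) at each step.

1. cons(cons(k(k(0, p(0)), k(p(a), p(cons(p(0), cons(a, 0))))), cons(0, p(0))), cons(0, 0))  →  cons(cons(k(0, k(p(a), p(cons(p(0), cons(a, 0))))), cons(0, p(0))), cons(0, 0))   [R7 at 1.1.1]
2. cons(cons(k(0, k(p(a), p(cons(p(0), cons(a, 0))))), cons(0, p(0))), cons(0, 0))  →  cons(cons(k(0, p(cons(p(0), cons(a, 0)))), cons(0, p(0))), cons(0, 0))   [R3 at 1.1.2]
3. cons(cons(k(0, p(cons(p(0), cons(a, 0)))), cons(0, p(0))), cons(0, 0))  →  cons(cons(cons(p(0), cons(a, 0)), cons(0, p(0))), cons(0, 0))   [R7 at 1.1]

cons(cons(cons(p(0), cons(a, 0)), cons(0, p(0))), cons(0, 0))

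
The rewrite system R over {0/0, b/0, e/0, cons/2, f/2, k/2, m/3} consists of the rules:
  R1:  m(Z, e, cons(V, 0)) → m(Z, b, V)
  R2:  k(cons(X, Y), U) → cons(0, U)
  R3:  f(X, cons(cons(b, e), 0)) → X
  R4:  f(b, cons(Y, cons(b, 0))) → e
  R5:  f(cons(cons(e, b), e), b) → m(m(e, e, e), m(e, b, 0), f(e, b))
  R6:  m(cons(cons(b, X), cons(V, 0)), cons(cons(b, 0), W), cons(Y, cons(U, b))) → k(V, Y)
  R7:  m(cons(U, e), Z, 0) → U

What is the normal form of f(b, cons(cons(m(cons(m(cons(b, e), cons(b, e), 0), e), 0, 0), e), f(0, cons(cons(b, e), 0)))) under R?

1. f(b, cons(cons(m(cons(m(cons(b, e), cons(b, e), 0), e), 0, 0), e), f(0, cons(cons(b, e), 0))))  →  f(b, cons(cons(m(cons(b, e), cons(b, e), 0), e), f(0, cons(cons(b, e), 0))))   [R7 at 2.1.1]
2. f(b, cons(cons(m(cons(b, e), cons(b, e), 0), e), f(0, cons(cons(b, e), 0))))  →  f(b, cons(cons(b, e), f(0, cons(cons(b, e), 0))))   [R7 at 2.1.1]
3. f(b, cons(cons(b, e), f(0, cons(cons(b, e), 0))))  →  f(b, cons(cons(b, e), 0))   [R3 at 2.2]
4. f(b, cons(cons(b, e), 0))  →  b   [R3 at ε]

b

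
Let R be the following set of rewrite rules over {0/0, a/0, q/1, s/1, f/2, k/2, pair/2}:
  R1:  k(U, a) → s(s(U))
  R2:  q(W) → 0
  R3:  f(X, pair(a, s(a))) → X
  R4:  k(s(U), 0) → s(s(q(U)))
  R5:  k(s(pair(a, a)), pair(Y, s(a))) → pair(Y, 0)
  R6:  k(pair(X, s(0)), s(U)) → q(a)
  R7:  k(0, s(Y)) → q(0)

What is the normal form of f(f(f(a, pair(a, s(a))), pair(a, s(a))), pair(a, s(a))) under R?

1. f(f(f(a, pair(a, s(a))), pair(a, s(a))), pair(a, s(a)))  →  f(f(a, pair(a, s(a))), pair(a, s(a)))   [R3 at ε]
2. f(f(a, pair(a, s(a))), pair(a, s(a)))  →  f(a, pair(a, s(a)))   [R3 at ε]
3. f(a, pair(a, s(a)))  →  a   [R3 at ε]

a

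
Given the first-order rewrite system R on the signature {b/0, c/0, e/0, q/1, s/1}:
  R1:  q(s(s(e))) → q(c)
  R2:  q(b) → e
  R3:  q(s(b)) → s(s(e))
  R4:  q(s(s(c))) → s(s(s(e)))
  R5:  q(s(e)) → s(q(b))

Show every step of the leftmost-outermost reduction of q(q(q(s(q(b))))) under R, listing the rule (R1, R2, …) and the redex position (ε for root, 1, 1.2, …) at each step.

s(e)

1. q(q(q(s(q(b)))))  →  q(q(q(s(e))))   [R2 at 1.1.1.1]
2. q(q(q(s(e))))  →  q(q(s(q(b))))   [R5 at 1.1]
3. q(q(s(q(b))))  →  q(q(s(e)))   [R2 at 1.1.1]
4. q(q(s(e)))  →  q(s(q(b)))   [R5 at 1]
5. q(s(q(b)))  →  q(s(e))   [R2 at 1.1]
6. q(s(e))  →  s(q(b))   [R5 at ε]
7. s(q(b))  →  s(e)   [R2 at 1]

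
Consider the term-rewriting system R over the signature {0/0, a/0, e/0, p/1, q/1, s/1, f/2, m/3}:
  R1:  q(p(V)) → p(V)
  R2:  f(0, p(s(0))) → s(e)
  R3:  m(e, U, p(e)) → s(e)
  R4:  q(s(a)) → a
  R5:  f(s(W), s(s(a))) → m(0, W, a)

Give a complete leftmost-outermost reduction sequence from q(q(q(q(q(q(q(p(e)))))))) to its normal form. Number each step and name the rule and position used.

1. q(q(q(q(q(q(q(p(e))))))))  →  q(q(q(q(q(q(p(e)))))))   [R1 at 1.1.1.1.1.1]
2. q(q(q(q(q(q(p(e)))))))  →  q(q(q(q(q(p(e))))))   [R1 at 1.1.1.1.1]
3. q(q(q(q(q(p(e))))))  →  q(q(q(q(p(e)))))   [R1 at 1.1.1.1]
4. q(q(q(q(p(e)))))  →  q(q(q(p(e))))   [R1 at 1.1.1]
5. q(q(q(p(e))))  →  q(q(p(e)))   [R1 at 1.1]
6. q(q(p(e)))  →  q(p(e))   [R1 at 1]
7. q(p(e))  →  p(e)   [R1 at ε]

p(e)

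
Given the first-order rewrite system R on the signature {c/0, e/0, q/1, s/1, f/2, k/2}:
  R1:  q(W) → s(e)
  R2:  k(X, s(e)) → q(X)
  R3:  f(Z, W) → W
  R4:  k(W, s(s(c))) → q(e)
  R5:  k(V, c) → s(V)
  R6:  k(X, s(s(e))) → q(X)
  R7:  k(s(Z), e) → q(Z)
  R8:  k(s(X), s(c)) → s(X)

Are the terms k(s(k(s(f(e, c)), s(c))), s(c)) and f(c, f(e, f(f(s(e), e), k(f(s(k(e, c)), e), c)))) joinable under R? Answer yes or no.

no — NF(t₁) = s(s(c)), NF(t₂) = s(e)

Reduce t₁ = k(s(k(s(f(e, c)), s(c))), s(c)):
1. k(s(k(s(f(e, c)), s(c))), s(c))  →  s(k(s(f(e, c)), s(c)))   [R8 at ε]
2. s(k(s(f(e, c)), s(c)))  →  s(s(f(e, c)))   [R8 at 1]
3. s(s(f(e, c)))  →  s(s(c))   [R3 at 1.1]

Reduce t₂ = f(c, f(e, f(f(s(e), e), k(f(s(k(e, c)), e), c)))):
1. f(c, f(e, f(f(s(e), e), k(f(s(k(e, c)), e), c))))  →  f(e, f(f(s(e), e), k(f(s(k(e, c)), e), c)))   [R3 at ε]
2. f(e, f(f(s(e), e), k(f(s(k(e, c)), e), c)))  →  f(f(s(e), e), k(f(s(k(e, c)), e), c))   [R3 at ε]
3. f(f(s(e), e), k(f(s(k(e, c)), e), c))  →  k(f(s(k(e, c)), e), c)   [R3 at ε]
4. k(f(s(k(e, c)), e), c)  →  s(f(s(k(e, c)), e))   [R5 at ε]
5. s(f(s(k(e, c)), e))  →  s(e)   [R3 at 1]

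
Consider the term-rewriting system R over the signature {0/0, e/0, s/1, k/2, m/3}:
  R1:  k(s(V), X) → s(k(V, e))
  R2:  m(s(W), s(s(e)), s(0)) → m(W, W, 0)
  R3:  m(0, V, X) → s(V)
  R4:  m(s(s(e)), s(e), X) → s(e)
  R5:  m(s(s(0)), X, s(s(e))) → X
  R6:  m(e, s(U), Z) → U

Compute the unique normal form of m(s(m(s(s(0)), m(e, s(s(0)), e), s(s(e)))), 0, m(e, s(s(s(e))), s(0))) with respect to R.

1. m(s(m(s(s(0)), m(e, s(s(0)), e), s(s(e)))), 0, m(e, s(s(s(e))), s(0)))  →  m(s(m(e, s(s(0)), e)), 0, m(e, s(s(s(e))), s(0)))   [R5 at 1.1]
2. m(s(m(e, s(s(0)), e)), 0, m(e, s(s(s(e))), s(0)))  →  m(s(s(0)), 0, m(e, s(s(s(e))), s(0)))   [R6 at 1.1]
3. m(s(s(0)), 0, m(e, s(s(s(e))), s(0)))  →  m(s(s(0)), 0, s(s(e)))   [R6 at 3]
4. m(s(s(0)), 0, s(s(e)))  →  0   [R5 at ε]

0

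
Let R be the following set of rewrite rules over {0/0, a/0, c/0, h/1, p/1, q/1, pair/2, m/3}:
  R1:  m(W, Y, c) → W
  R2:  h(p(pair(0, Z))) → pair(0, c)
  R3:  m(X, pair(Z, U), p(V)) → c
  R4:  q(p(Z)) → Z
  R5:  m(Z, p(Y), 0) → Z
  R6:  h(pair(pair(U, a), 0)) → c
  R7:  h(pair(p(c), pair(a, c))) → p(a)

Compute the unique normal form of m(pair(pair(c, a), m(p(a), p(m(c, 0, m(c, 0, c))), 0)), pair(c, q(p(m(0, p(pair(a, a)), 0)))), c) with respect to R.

1. m(pair(pair(c, a), m(p(a), p(m(c, 0, m(c, 0, c))), 0)), pair(c, q(p(m(0, p(pair(a, a)), 0)))), c)  →  pair(pair(c, a), m(p(a), p(m(c, 0, m(c, 0, c))), 0))   [R1 at ε]
2. pair(pair(c, a), m(p(a), p(m(c, 0, m(c, 0, c))), 0))  →  pair(pair(c, a), p(a))   [R5 at 2]

pair(pair(c, a), p(a))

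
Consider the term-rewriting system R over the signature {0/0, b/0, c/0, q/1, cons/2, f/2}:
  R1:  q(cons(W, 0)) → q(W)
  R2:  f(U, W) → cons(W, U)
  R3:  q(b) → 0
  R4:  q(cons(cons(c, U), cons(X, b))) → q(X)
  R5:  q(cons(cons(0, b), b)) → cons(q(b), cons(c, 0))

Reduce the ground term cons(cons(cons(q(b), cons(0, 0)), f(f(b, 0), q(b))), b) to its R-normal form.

cons(cons(cons(0, cons(0, 0)), cons(0, cons(0, b))), b)

1. cons(cons(cons(q(b), cons(0, 0)), f(f(b, 0), q(b))), b)  →  cons(cons(cons(0, cons(0, 0)), f(f(b, 0), q(b))), b)   [R3 at 1.1.1]
2. cons(cons(cons(0, cons(0, 0)), f(f(b, 0), q(b))), b)  →  cons(cons(cons(0, cons(0, 0)), cons(q(b), f(b, 0))), b)   [R2 at 1.2]
3. cons(cons(cons(0, cons(0, 0)), cons(q(b), f(b, 0))), b)  →  cons(cons(cons(0, cons(0, 0)), cons(0, f(b, 0))), b)   [R3 at 1.2.1]
4. cons(cons(cons(0, cons(0, 0)), cons(0, f(b, 0))), b)  →  cons(cons(cons(0, cons(0, 0)), cons(0, cons(0, b))), b)   [R2 at 1.2.2]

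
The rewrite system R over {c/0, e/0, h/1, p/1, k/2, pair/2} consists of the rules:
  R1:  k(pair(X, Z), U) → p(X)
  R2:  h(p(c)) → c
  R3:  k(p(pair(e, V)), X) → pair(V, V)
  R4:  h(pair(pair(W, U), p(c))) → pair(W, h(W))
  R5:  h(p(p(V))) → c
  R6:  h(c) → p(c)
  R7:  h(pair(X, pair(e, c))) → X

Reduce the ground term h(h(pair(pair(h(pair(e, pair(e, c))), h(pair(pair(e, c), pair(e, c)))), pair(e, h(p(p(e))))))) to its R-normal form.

1. h(h(pair(pair(h(pair(e, pair(e, c))), h(pair(pair(e, c), pair(e, c)))), pair(e, h(p(p(e)))))))  →  h(h(pair(pair(e, h(pair(pair(e, c), pair(e, c)))), pair(e, h(p(p(e)))))))   [R7 at 1.1.1.1]
2. h(h(pair(pair(e, h(pair(pair(e, c), pair(e, c)))), pair(e, h(p(p(e)))))))  →  h(h(pair(pair(e, pair(e, c)), pair(e, h(p(p(e)))))))   [R7 at 1.1.1.2]
3. h(h(pair(pair(e, pair(e, c)), pair(e, h(p(p(e)))))))  →  h(h(pair(pair(e, pair(e, c)), pair(e, c))))   [R5 at 1.1.2.2]
4. h(h(pair(pair(e, pair(e, c)), pair(e, c))))  →  h(pair(e, pair(e, c)))   [R7 at 1]
5. h(pair(e, pair(e, c)))  →  e   [R7 at ε]

e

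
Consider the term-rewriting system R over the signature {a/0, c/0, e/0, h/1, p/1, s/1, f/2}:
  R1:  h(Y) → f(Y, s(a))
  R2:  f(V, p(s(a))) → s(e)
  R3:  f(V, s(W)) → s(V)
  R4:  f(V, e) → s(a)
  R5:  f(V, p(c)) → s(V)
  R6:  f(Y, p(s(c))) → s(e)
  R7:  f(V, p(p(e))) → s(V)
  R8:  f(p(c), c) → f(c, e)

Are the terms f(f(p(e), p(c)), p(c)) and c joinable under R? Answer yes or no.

no — NF(t₁) = s(s(p(e))), NF(t₂) = c

Reduce t₁ = f(f(p(e), p(c)), p(c)):
1. f(f(p(e), p(c)), p(c))  →  s(f(p(e), p(c)))   [R5 at ε]
2. s(f(p(e), p(c)))  →  s(s(p(e)))   [R5 at 1]

Reduce t₂ = c:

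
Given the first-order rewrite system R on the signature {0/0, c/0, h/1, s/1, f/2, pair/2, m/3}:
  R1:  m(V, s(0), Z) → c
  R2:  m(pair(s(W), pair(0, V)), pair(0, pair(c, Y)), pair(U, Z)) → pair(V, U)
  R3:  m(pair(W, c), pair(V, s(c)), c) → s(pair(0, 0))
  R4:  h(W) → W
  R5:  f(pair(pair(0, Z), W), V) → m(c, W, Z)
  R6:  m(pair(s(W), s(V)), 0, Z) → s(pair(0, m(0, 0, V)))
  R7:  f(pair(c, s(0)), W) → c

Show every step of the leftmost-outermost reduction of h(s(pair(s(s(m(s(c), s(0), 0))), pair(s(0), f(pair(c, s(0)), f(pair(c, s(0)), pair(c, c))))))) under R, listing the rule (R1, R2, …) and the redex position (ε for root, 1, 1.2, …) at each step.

s(pair(s(s(c)), pair(s(0), c)))

1. h(s(pair(s(s(m(s(c), s(0), 0))), pair(s(0), f(pair(c, s(0)), f(pair(c, s(0)), pair(c, c)))))))  →  s(pair(s(s(m(s(c), s(0), 0))), pair(s(0), f(pair(c, s(0)), f(pair(c, s(0)), pair(c, c))))))   [R4 at ε]
2. s(pair(s(s(m(s(c), s(0), 0))), pair(s(0), f(pair(c, s(0)), f(pair(c, s(0)), pair(c, c))))))  →  s(pair(s(s(c)), pair(s(0), f(pair(c, s(0)), f(pair(c, s(0)), pair(c, c))))))   [R1 at 1.1.1.1]
3. s(pair(s(s(c)), pair(s(0), f(pair(c, s(0)), f(pair(c, s(0)), pair(c, c))))))  →  s(pair(s(s(c)), pair(s(0), c)))   [R7 at 1.2.2]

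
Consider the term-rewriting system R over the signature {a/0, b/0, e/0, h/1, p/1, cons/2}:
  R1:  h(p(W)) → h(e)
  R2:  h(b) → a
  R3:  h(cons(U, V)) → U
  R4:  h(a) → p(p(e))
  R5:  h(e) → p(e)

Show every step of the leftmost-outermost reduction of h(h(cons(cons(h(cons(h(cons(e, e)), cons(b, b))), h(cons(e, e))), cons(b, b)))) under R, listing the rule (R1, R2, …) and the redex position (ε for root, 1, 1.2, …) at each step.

e

1. h(h(cons(cons(h(cons(h(cons(e, e)), cons(b, b))), h(cons(e, e))), cons(b, b))))  →  h(cons(h(cons(h(cons(e, e)), cons(b, b))), h(cons(e, e))))   [R3 at 1]
2. h(cons(h(cons(h(cons(e, e)), cons(b, b))), h(cons(e, e))))  →  h(cons(h(cons(e, e)), cons(b, b)))   [R3 at ε]
3. h(cons(h(cons(e, e)), cons(b, b)))  →  h(cons(e, e))   [R3 at ε]
4. h(cons(e, e))  →  e   [R3 at ε]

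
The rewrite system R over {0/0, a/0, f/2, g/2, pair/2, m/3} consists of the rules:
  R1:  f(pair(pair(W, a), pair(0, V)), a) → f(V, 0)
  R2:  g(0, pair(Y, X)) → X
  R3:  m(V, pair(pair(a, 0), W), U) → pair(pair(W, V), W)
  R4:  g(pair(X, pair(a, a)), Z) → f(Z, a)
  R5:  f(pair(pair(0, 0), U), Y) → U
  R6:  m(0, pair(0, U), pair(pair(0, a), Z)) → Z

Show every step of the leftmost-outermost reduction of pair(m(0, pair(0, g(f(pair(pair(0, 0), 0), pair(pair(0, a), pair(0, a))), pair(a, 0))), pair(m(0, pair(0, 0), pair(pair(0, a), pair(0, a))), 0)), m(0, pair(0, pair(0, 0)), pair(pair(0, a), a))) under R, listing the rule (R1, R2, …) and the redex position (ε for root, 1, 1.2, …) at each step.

pair(0, a)

1. pair(m(0, pair(0, g(f(pair(pair(0, 0), 0), pair(pair(0, a), pair(0, a))), pair(a, 0))), pair(m(0, pair(0, 0), pair(pair(0, a), pair(0, a))), 0)), m(0, pair(0, pair(0, 0)), pair(pair(0, a), a)))  →  pair(m(0, pair(0, g(0, pair(a, 0))), pair(m(0, pair(0, 0), pair(pair(0, a), pair(0, a))), 0)), m(0, pair(0, pair(0, 0)), pair(pair(0, a), a)))   [R5 at 1.2.2.1]
2. pair(m(0, pair(0, g(0, pair(a, 0))), pair(m(0, pair(0, 0), pair(pair(0, a), pair(0, a))), 0)), m(0, pair(0, pair(0, 0)), pair(pair(0, a), a)))  →  pair(m(0, pair(0, 0), pair(m(0, pair(0, 0), pair(pair(0, a), pair(0, a))), 0)), m(0, pair(0, pair(0, 0)), pair(pair(0, a), a)))   [R2 at 1.2.2]
3. pair(m(0, pair(0, 0), pair(m(0, pair(0, 0), pair(pair(0, a), pair(0, a))), 0)), m(0, pair(0, pair(0, 0)), pair(pair(0, a), a)))  →  pair(m(0, pair(0, 0), pair(pair(0, a), 0)), m(0, pair(0, pair(0, 0)), pair(pair(0, a), a)))   [R6 at 1.3.1]
4. pair(m(0, pair(0, 0), pair(pair(0, a), 0)), m(0, pair(0, pair(0, 0)), pair(pair(0, a), a)))  →  pair(0, m(0, pair(0, pair(0, 0)), pair(pair(0, a), a)))   [R6 at 1]
5. pair(0, m(0, pair(0, pair(0, 0)), pair(pair(0, a), a)))  →  pair(0, a)   [R6 at 2]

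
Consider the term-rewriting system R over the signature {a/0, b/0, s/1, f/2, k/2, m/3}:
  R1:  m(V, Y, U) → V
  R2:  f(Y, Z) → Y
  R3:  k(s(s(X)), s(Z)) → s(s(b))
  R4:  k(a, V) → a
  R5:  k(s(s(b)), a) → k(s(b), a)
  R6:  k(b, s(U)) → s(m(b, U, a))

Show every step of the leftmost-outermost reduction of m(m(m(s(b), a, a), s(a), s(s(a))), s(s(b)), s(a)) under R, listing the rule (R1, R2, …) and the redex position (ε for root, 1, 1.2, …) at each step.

1. m(m(m(s(b), a, a), s(a), s(s(a))), s(s(b)), s(a))  →  m(m(s(b), a, a), s(a), s(s(a)))   [R1 at ε]
2. m(m(s(b), a, a), s(a), s(s(a)))  →  m(s(b), a, a)   [R1 at ε]
3. m(s(b), a, a)  →  s(b)   [R1 at ε]

s(b)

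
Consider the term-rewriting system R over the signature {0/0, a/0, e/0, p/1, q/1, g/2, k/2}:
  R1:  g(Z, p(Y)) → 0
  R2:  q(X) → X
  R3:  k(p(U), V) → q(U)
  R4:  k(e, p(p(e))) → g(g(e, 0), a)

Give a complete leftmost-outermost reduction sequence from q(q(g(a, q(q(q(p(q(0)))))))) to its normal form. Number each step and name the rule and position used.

1. q(q(g(a, q(q(q(p(q(0))))))))  →  q(g(a, q(q(q(p(q(0)))))))   [R2 at ε]
2. q(g(a, q(q(q(p(q(0)))))))  →  g(a, q(q(q(p(q(0))))))   [R2 at ε]
3. g(a, q(q(q(p(q(0))))))  →  g(a, q(q(p(q(0)))))   [R2 at 2]
4. g(a, q(q(p(q(0)))))  →  g(a, q(p(q(0))))   [R2 at 2]
5. g(a, q(p(q(0))))  →  g(a, p(q(0)))   [R2 at 2]
6. g(a, p(q(0)))  →  0   [R1 at ε]

0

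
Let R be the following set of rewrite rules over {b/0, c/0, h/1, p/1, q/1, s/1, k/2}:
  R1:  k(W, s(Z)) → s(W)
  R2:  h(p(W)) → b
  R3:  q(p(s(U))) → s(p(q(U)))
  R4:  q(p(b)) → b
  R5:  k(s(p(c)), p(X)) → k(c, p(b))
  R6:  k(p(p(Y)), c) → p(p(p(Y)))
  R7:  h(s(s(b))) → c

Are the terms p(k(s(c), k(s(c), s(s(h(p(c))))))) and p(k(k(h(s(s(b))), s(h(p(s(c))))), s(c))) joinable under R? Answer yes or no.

Reduce t₁ = p(k(s(c), k(s(c), s(s(h(p(c))))))):
1. p(k(s(c), k(s(c), s(s(h(p(c)))))))  →  p(k(s(c), s(s(c))))   [R1 at 1.2]
2. p(k(s(c), s(s(c))))  →  p(s(s(c)))   [R1 at 1]

Reduce t₂ = p(k(k(h(s(s(b))), s(h(p(s(c))))), s(c))):
1. p(k(k(h(s(s(b))), s(h(p(s(c))))), s(c)))  →  p(s(k(h(s(s(b))), s(h(p(s(c)))))))   [R1 at 1]
2. p(s(k(h(s(s(b))), s(h(p(s(c)))))))  →  p(s(s(h(s(s(b))))))   [R1 at 1.1]
3. p(s(s(h(s(s(b))))))  →  p(s(s(c)))   [R7 at 1.1.1]

yes — NF(t₁) = p(s(s(c))), NF(t₂) = p(s(s(c)))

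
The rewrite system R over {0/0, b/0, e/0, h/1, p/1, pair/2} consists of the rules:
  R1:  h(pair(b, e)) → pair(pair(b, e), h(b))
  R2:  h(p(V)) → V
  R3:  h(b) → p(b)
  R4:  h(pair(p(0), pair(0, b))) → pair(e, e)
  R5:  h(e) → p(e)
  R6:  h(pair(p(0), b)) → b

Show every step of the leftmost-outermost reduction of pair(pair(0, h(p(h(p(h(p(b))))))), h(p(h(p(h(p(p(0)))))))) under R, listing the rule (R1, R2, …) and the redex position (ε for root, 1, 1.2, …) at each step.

1. pair(pair(0, h(p(h(p(h(p(b))))))), h(p(h(p(h(p(p(0))))))))  →  pair(pair(0, h(p(h(p(b))))), h(p(h(p(h(p(p(0))))))))   [R2 at 1.2]
2. pair(pair(0, h(p(h(p(b))))), h(p(h(p(h(p(p(0))))))))  →  pair(pair(0, h(p(b))), h(p(h(p(h(p(p(0))))))))   [R2 at 1.2]
3. pair(pair(0, h(p(b))), h(p(h(p(h(p(p(0))))))))  →  pair(pair(0, b), h(p(h(p(h(p(p(0))))))))   [R2 at 1.2]
4. pair(pair(0, b), h(p(h(p(h(p(p(0))))))))  →  pair(pair(0, b), h(p(h(p(p(0))))))   [R2 at 2]
5. pair(pair(0, b), h(p(h(p(p(0))))))  →  pair(pair(0, b), h(p(p(0))))   [R2 at 2]
6. pair(pair(0, b), h(p(p(0))))  →  pair(pair(0, b), p(0))   [R2 at 2]

pair(pair(0, b), p(0))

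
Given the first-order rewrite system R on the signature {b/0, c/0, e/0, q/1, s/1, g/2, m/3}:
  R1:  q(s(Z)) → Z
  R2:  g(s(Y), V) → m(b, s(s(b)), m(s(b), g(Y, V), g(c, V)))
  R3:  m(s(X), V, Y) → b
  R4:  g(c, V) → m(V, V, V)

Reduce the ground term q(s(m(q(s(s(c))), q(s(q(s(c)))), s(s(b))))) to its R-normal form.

1. q(s(m(q(s(s(c))), q(s(q(s(c)))), s(s(b)))))  →  m(q(s(s(c))), q(s(q(s(c)))), s(s(b)))   [R1 at ε]
2. m(q(s(s(c))), q(s(q(s(c)))), s(s(b)))  →  m(s(c), q(s(q(s(c)))), s(s(b)))   [R1 at 1]
3. m(s(c), q(s(q(s(c)))), s(s(b)))  →  b   [R3 at ε]

b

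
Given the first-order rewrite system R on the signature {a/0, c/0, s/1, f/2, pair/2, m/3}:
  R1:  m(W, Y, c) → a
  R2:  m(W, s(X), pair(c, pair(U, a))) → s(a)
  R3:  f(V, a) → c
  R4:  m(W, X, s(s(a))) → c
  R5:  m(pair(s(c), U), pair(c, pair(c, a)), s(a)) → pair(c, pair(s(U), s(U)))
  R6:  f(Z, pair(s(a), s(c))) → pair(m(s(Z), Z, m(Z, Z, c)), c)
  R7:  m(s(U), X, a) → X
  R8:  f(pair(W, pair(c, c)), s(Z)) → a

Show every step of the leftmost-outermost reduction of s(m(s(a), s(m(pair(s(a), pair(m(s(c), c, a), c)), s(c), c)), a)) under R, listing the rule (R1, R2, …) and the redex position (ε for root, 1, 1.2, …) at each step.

1. s(m(s(a), s(m(pair(s(a), pair(m(s(c), c, a), c)), s(c), c)), a))  →  s(s(m(pair(s(a), pair(m(s(c), c, a), c)), s(c), c)))   [R7 at 1]
2. s(s(m(pair(s(a), pair(m(s(c), c, a), c)), s(c), c)))  →  s(s(a))   [R1 at 1.1]

s(s(a))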